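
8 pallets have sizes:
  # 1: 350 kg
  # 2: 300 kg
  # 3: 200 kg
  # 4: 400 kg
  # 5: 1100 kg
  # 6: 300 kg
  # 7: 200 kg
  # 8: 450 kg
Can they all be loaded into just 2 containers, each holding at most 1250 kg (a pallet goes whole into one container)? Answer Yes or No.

Total = 3300 kg; ⌈3300/1250⌉ = 3.
At least 3 containers are required, but only 2 are allowed.

No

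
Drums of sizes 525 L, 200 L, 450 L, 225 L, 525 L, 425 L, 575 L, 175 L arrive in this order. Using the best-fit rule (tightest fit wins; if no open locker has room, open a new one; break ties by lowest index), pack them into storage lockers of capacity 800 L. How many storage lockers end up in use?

5

  525 → locker 1 (new)  [load 525/800]
  200 → locker 1  [load 725/800]
  450 → locker 2 (new)  [load 450/800]
  225 → locker 2  [load 675/800]
  525 → locker 3 (new)  [load 525/800]
  425 → locker 4 (new)  [load 425/800]
  575 → locker 5 (new)  [load 575/800]
  175 → locker 5  [load 750/800]
5 storage lockers opened.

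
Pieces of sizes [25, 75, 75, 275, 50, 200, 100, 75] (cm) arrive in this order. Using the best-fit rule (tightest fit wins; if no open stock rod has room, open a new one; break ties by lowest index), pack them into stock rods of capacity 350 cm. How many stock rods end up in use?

3

  25 → stock rod 1 (new)  [load 25/350]
  75 → stock rod 1  [load 100/350]
  75 → stock rod 1  [load 175/350]
  275 → stock rod 2 (new)  [load 275/350]
  50 → stock rod 2  [load 325/350]
  200 → stock rod 3 (new)  [load 200/350]
  100 → stock rod 3  [load 300/350]
  75 → stock rod 1  [load 250/350]
3 stock rods opened.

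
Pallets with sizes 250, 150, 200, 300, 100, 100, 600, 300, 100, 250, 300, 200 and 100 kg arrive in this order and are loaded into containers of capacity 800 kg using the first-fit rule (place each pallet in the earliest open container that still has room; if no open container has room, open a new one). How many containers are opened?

  250 → container 1 (new)  [load 250/800]
  150 → container 1  [load 400/800]
  200 → container 1  [load 600/800]
  300 → container 2 (new)  [load 300/800]
  100 → container 1  [load 700/800]
  100 → container 1  [load 800/800]
  600 → container 3 (new)  [load 600/800]
  300 → container 2  [load 600/800]
  100 → container 2  [load 700/800]
  250 → container 4 (new)  [load 250/800]
  300 → container 4  [load 550/800]
  200 → container 3  [load 800/800]
  100 → container 2  [load 800/800]
4 containers opened.

4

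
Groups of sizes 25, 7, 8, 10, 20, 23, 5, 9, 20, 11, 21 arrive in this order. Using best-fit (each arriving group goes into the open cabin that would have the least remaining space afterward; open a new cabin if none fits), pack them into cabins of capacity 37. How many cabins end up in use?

  25 → cabin 1 (new)  [load 25/37]
  7 → cabin 1  [load 32/37]
  8 → cabin 2 (new)  [load 8/37]
  10 → cabin 2  [load 18/37]
  20 → cabin 3 (new)  [load 20/37]
  23 → cabin 4 (new)  [load 23/37]
  5 → cabin 1  [load 37/37]
  9 → cabin 4  [load 32/37]
  20 → cabin 5 (new)  [load 20/37]
  11 → cabin 3  [load 31/37]
  21 → cabin 6 (new)  [load 21/37]
6 cabins opened.

6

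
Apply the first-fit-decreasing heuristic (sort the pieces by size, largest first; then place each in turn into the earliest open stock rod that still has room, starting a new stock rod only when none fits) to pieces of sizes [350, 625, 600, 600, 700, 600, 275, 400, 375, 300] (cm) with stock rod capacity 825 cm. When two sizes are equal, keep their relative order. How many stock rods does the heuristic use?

8

Sorted descending: 700, 625, 600, 600, 600, 400, 375, 350, 300, 275.
  700 → stock rod 1 (new)  [load 700/825]
  625 → stock rod 2 (new)  [load 625/825]
  600 → stock rod 3 (new)  [load 600/825]
  600 → stock rod 4 (new)  [load 600/825]
  600 → stock rod 5 (new)  [load 600/825]
  400 → stock rod 6 (new)  [load 400/825]
  375 → stock rod 6  [load 775/825]
  350 → stock rod 7 (new)  [load 350/825]
  300 → stock rod 7  [load 650/825]
  275 → stock rod 8 (new)  [load 275/825]
8 stock rods opened.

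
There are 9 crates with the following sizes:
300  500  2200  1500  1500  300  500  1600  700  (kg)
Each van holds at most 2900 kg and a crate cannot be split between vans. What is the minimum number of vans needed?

4

Total = 2200 + 1600 + 1500 + 1500 + 700 + 500 + 500 + 300 + 300 = 9100 kg.
Lower bound: ⌈9100/2900⌉ = 4 vans.
A packing using 4 vans:
  van 1: 2200 + 700 = 2900
  van 2: 1600 + 500 + 500 + 300 = 2900
  van 3: 1500 + 300 = 1800
  van 4: 1500 = 1500
This matches the lower bound, so 4 is optimal.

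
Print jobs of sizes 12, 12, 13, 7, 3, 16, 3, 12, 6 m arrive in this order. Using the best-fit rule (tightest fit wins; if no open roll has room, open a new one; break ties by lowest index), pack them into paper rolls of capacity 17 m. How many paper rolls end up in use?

6

  12 → roll 1 (new)  [load 12/17]
  12 → roll 2 (new)  [load 12/17]
  13 → roll 3 (new)  [load 13/17]
  7 → roll 4 (new)  [load 7/17]
  3 → roll 3  [load 16/17]
  16 → roll 5 (new)  [load 16/17]
  3 → roll 1  [load 15/17]
  12 → roll 6 (new)  [load 12/17]
  6 → roll 4  [load 13/17]
6 paper rolls opened.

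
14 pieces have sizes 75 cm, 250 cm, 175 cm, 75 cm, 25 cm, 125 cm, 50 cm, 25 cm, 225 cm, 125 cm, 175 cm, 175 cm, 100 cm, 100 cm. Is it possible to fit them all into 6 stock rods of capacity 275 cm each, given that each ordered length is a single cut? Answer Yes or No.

No

Total = 1700 cm; ⌈1700/275⌉ = 7.
At least 7 stock rods are required, but only 6 are allowed.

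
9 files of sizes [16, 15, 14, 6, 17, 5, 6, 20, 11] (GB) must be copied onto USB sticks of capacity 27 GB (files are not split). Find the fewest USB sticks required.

5

Total = 20 + 17 + 16 + 15 + 14 + 11 + 6 + 6 + 5 = 110 GB.
Lower bound: ⌈110/27⌉ = 5 USB sticks.
A packing using 5 USB sticks:
  USB stick 1: 20 + 6 = 26
  USB stick 2: 17 + 6 = 23
  USB stick 3: 16 + 11 = 27
  USB stick 4: 15 + 5 = 20
  USB stick 5: 14 = 14
This matches the lower bound, so 5 is optimal.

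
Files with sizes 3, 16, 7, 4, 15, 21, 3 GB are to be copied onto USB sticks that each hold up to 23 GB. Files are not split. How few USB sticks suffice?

4

Total = 21 + 16 + 15 + 7 + 4 + 3 + 3 = 69 GB.
Lower bound: ⌈69/23⌉ = 3 USB sticks.
A packing using 4 USB sticks:
  USB stick 1: 21 = 21
  USB stick 2: 16 + 7 = 23
  USB stick 3: 15 + 4 + 3 = 22
  USB stick 4: 3 = 3
No arrangement into 3 USB sticks stays within capacity, so 4 is optimal.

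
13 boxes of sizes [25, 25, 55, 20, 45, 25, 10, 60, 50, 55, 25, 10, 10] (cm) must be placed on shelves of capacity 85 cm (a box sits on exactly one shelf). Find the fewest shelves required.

5

Total = 60 + 55 + 55 + 50 + 45 + 25 + 25 + 25 + 25 + 20 + 10 + 10 + 10 = 415 cm.
Lower bound: ⌈415/85⌉ = 5 shelves.
A packing using 5 shelves:
  shelf 1: 60 + 25 = 85
  shelf 2: 55 + 25 = 80
  shelf 3: 55 + 25 = 80
  shelf 4: 50 + 25 + 10 = 85
  shelf 5: 45 + 20 + 10 + 10 = 85
This matches the lower bound, so 5 is optimal.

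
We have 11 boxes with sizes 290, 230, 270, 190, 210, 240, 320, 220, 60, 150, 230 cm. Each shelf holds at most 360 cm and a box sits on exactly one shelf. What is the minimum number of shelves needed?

Total = 320 + 290 + 270 + 240 + 230 + 230 + 220 + 210 + 190 + 150 + 60 = 2410 cm.
Lower bound: ⌈2410/360⌉ = 7 shelves.
Also, 9 boxes each exceed 180 cm, and no two of those can share a shelf, so at least 9 shelves are needed.
A packing using 9 shelves:
  shelf 1: 320 = 320
  shelf 2: 290 + 60 = 350
  shelf 3: 270 = 270
  shelf 4: 240 = 240
  shelf 5: 230 = 230
  shelf 6: 230 = 230
  shelf 7: 220 = 220
  shelf 8: 210 + 150 = 360
  shelf 9: 190 = 190
This matches the lower bound, so 9 is optimal.

9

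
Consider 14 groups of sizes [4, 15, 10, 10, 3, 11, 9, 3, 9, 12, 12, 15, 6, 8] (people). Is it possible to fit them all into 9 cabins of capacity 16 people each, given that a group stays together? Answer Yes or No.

No

Total = 127 people; ⌈127/16⌉ = 8.
9 groups each exceed half the capacity and cannot share a cabin, forcing at least 9 cabins.
The bound of 9 does not rule out 9, but exhaustive search shows no assignment into 9 cabins of capacity 16 people exists — the minimum is 10.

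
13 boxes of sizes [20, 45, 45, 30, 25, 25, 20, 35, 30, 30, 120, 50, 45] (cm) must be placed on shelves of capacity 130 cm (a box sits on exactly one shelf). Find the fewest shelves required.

5

Total = 120 + 50 + 45 + 45 + 45 + 35 + 30 + 30 + 30 + 25 + 25 + 20 + 20 = 520 cm.
Lower bound: ⌈520/130⌉ = 4 shelves.
A packing using 5 shelves:
  shelf 1: 120 = 120
  shelf 2: 50 + 45 + 35 = 130
  shelf 3: 45 + 45 + 30 = 120
  shelf 4: 30 + 30 + 25 + 25 + 20 = 130
  shelf 5: 20 = 20
No arrangement into 4 shelves stays within capacity, so 5 is optimal.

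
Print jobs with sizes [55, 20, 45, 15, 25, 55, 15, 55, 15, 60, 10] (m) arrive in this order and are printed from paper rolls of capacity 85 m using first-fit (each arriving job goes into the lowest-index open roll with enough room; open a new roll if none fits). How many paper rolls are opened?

5

  55 → roll 1 (new)  [load 55/85]
  20 → roll 1  [load 75/85]
  45 → roll 2 (new)  [load 45/85]
  15 → roll 2  [load 60/85]
  25 → roll 2  [load 85/85]
  55 → roll 3 (new)  [load 55/85]
  15 → roll 3  [load 70/85]
  55 → roll 4 (new)  [load 55/85]
  15 → roll 3  [load 85/85]
  60 → roll 5 (new)  [load 60/85]
  10 → roll 1  [load 85/85]
5 paper rolls opened.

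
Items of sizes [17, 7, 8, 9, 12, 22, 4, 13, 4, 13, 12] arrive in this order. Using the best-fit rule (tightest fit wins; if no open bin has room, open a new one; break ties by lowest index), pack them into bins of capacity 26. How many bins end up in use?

  17 → bin 1 (new)  [load 17/26]
  7 → bin 1  [load 24/26]
  8 → bin 2 (new)  [load 8/26]
  9 → bin 2  [load 17/26]
  12 → bin 3 (new)  [load 12/26]
  22 → bin 4 (new)  [load 22/26]
  4 → bin 4  [load 26/26]
  13 → bin 3  [load 25/26]
  4 → bin 2  [load 21/26]
  13 → bin 5 (new)  [load 13/26]
  12 → bin 5  [load 25/26]
5 bins opened.

5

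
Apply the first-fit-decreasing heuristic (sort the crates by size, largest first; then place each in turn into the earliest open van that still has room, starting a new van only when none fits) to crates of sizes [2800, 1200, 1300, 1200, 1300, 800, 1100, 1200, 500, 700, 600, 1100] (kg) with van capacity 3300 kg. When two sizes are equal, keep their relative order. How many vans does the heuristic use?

Sorted descending: 2800, 1300, 1300, 1200, 1200, 1200, 1100, 1100, 800, 700, 600, 500.
  2800 → van 1 (new)  [load 2800/3300]
  1300 → van 2 (new)  [load 1300/3300]
  1300 → van 2  [load 2600/3300]
  1200 → van 3 (new)  [load 1200/3300]
  1200 → van 3  [load 2400/3300]
  1200 → van 4 (new)  [load 1200/3300]
  1100 → van 4  [load 2300/3300]
  1100 → van 5 (new)  [load 1100/3300]
  800 → van 3  [load 3200/3300]
  700 → van 2  [load 3300/3300]
  600 → van 4  [load 2900/3300]
  500 → van 1  [load 3300/3300]
5 vans opened.

5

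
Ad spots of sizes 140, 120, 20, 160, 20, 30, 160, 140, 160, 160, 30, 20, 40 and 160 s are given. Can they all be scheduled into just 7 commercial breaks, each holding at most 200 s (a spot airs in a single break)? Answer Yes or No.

No

Total = 1360 s; ⌈1360/200⌉ = 7.
8 ad spots each exceed half the capacity and cannot share a break, forcing at least 8 commercial breaks.
At least 8 commercial breaks are required, but only 7 are allowed.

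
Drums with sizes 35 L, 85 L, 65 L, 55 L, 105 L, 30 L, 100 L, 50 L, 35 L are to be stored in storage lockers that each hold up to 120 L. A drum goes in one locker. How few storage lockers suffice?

5

Total = 105 + 100 + 85 + 65 + 55 + 50 + 35 + 35 + 30 = 560 L.
Lower bound: ⌈560/120⌉ = 5 storage lockers.
A packing using 5 storage lockers:
  locker 1: 105 = 105
  locker 2: 100 = 100
  locker 3: 85 + 35 = 120
  locker 4: 65 + 55 = 120
  locker 5: 50 + 35 + 30 = 115
This matches the lower bound, so 5 is optimal.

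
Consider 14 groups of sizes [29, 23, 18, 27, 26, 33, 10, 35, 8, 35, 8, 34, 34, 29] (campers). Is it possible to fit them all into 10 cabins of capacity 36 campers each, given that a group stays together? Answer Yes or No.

Total = 349 campers; ⌈349/36⌉ = 10.
The bound of 10 does not rule out 10, but exhaustive search shows no assignment into 10 cabins of capacity 36 campers exists — the minimum is 11.

No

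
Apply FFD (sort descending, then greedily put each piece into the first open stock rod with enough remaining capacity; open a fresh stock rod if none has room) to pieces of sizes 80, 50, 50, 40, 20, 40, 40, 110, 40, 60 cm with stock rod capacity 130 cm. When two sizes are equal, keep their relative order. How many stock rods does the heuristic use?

Sorted descending: 110, 80, 60, 50, 50, 40, 40, 40, 40, 20.
  110 → stock rod 1 (new)  [load 110/130]
  80 → stock rod 2 (new)  [load 80/130]
  60 → stock rod 3 (new)  [load 60/130]
  50 → stock rod 2  [load 130/130]
  50 → stock rod 3  [load 110/130]
  40 → stock rod 4 (new)  [load 40/130]
  40 → stock rod 4  [load 80/130]
  40 → stock rod 4  [load 120/130]
  40 → stock rod 5 (new)  [load 40/130]
  20 → stock rod 1  [load 130/130]
5 stock rods opened.

5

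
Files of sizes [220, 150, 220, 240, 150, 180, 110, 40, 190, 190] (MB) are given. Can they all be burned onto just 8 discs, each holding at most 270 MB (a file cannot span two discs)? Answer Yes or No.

A valid assignment using 8 discs:
  disc 1: 240 = 240
  disc 2: 220 + 40 = 260
  disc 3: 220 = 220
  disc 4: 190 = 190
  disc 5: 190 = 190
  disc 6: 180 = 180
  disc 7: 150 + 110 = 260
  disc 8: 150 = 150
Every load is within 270 MB, so 8 discs suffice.

Yes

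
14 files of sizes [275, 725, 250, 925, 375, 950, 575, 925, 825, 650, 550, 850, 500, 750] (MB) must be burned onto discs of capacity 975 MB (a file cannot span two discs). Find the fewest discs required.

Total = 950 + 925 + 925 + 850 + 825 + 750 + 725 + 650 + 575 + 550 + 500 + 375 + 275 + 250 = 9125 MB.
Lower bound: ⌈9125/975⌉ = 10 discs.
Also, 11 files each exceed 975/2 MB, and no two of those can share a disc, so at least 11 discs are needed.
A packing using 11 discs:
  disc 1: 950 = 950
  disc 2: 925 = 925
  disc 3: 925 = 925
  disc 4: 850 = 850
  disc 5: 825 = 825
  disc 6: 750 = 750
  disc 7: 725 + 250 = 975
  disc 8: 650 + 275 = 925
  disc 9: 575 + 375 = 950
  disc 10: 550 = 550
  disc 11: 500 = 500
This matches the lower bound, so 11 is optimal.

11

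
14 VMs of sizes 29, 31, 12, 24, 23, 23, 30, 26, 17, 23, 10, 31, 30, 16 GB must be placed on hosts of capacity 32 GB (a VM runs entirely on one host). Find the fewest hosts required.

Total = 31 + 31 + 30 + 30 + 29 + 26 + 24 + 23 + 23 + 23 + 17 + 16 + 12 + 10 = 325 GB.
Lower bound: ⌈325/32⌉ = 11 hosts.
A packing using 12 hosts:
  host 1: 31 = 31
  host 2: 31 = 31
  host 3: 30 = 30
  host 4: 30 = 30
  host 5: 29 = 29
  host 6: 26 = 26
  host 7: 24 = 24
  host 8: 23 = 23
  host 9: 23 = 23
  host 10: 23 = 23
  host 11: 17 + 12 = 29
  host 12: 16 + 10 = 26
No arrangement into 11 hosts stays within capacity, so 12 is optimal.

12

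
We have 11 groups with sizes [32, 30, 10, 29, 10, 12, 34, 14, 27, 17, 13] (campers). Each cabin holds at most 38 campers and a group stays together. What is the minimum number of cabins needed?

Total = 34 + 32 + 30 + 29 + 27 + 17 + 14 + 13 + 12 + 10 + 10 = 228 campers.
Lower bound: ⌈228/38⌉ = 6 cabins.
A packing using 7 cabins:
  cabin 1: 34 = 34
  cabin 2: 32 = 32
  cabin 3: 30 = 30
  cabin 4: 29 = 29
  cabin 5: 27 + 10 = 37
  cabin 6: 17 + 14 = 31
  cabin 7: 13 + 12 + 10 = 35
No arrangement into 6 cabins stays within capacity, so 7 is optimal.

7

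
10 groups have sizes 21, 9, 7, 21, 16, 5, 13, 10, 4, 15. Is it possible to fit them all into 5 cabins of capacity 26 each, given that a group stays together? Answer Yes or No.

A valid assignment using 5 cabins:
  cabin 1: 21 + 5 = 26
  cabin 2: 21 + 4 = 25
  cabin 3: 16 + 10 = 26
  cabin 4: 15 + 9 = 24
  cabin 5: 13 + 7 = 20
Every load is within 26, so 5 cabins suffice.

Yes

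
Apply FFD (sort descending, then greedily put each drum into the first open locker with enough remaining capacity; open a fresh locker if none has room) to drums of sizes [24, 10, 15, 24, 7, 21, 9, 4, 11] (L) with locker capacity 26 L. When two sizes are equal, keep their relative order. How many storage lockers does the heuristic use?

Sorted descending: 24, 24, 21, 15, 11, 10, 9, 7, 4.
  24 → locker 1 (new)  [load 24/26]
  24 → locker 2 (new)  [load 24/26]
  21 → locker 3 (new)  [load 21/26]
  15 → locker 4 (new)  [load 15/26]
  11 → locker 4  [load 26/26]
  10 → locker 5 (new)  [load 10/26]
  9 → locker 5  [load 19/26]
  7 → locker 5  [load 26/26]
  4 → locker 3  [load 25/26]
5 storage lockers opened.

5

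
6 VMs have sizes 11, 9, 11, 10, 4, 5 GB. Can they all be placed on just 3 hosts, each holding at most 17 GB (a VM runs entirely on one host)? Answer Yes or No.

No

Total = 50 GB; ⌈50/17⌉ = 3.
4 VMs each exceed half the capacity and cannot share a host, forcing at least 4 hosts.
At least 4 hosts are required, but only 3 are allowed.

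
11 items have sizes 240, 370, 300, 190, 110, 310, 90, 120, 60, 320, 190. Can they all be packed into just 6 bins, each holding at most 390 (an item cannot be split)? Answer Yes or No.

Total = 2300; ⌈2300/390⌉ = 6.
The bound of 6 does not rule out 6, but exhaustive search shows no assignment into 6 bins of capacity 390 exists — the minimum is 7.

No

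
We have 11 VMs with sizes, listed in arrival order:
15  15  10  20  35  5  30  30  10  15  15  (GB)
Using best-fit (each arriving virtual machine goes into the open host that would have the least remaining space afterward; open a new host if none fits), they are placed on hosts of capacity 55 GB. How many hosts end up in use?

4

  15 → host 1 (new)  [load 15/55]
  15 → host 1  [load 30/55]
  10 → host 1  [load 40/55]
  20 → host 2 (new)  [load 20/55]
  35 → host 2  [load 55/55]
  5 → host 1  [load 45/55]
  30 → host 3 (new)  [load 30/55]
  30 → host 4 (new)  [load 30/55]
  10 → host 1  [load 55/55]
  15 → host 3  [load 45/55]
  15 → host 4  [load 45/55]
4 hosts opened.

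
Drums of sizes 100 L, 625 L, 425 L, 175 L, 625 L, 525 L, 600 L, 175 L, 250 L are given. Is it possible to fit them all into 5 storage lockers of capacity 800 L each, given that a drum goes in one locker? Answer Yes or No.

Yes

A valid assignment using 5 storage lockers:
  locker 1: 625 + 175 = 800
  locker 2: 625 + 175 = 800
  locker 3: 600 + 100 = 700
  locker 4: 525 + 250 = 775
  locker 5: 425 = 425
Every load is within 800 L, so 5 storage lockers suffice.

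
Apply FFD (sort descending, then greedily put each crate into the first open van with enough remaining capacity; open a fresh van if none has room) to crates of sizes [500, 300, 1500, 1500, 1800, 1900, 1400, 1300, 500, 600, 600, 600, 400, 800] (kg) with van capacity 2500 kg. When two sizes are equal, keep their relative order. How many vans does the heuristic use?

Sorted descending: 1900, 1800, 1500, 1500, 1400, 1300, 800, 600, 600, 600, 500, 500, 400, 300.
  1900 → van 1 (new)  [load 1900/2500]
  1800 → van 2 (new)  [load 1800/2500]
  1500 → van 3 (new)  [load 1500/2500]
  1500 → van 4 (new)  [load 1500/2500]
  1400 → van 5 (new)  [load 1400/2500]
  1300 → van 6 (new)  [load 1300/2500]
  800 → van 3  [load 2300/2500]
  600 → van 1  [load 2500/2500]
  600 → van 2  [load 2400/2500]
  600 → van 4  [load 2100/2500]
  500 → van 5  [load 1900/2500]
  500 → van 5  [load 2400/2500]
  400 → van 4  [load 2500/2500]
  300 → van 6  [load 1600/2500]
6 vans opened.

6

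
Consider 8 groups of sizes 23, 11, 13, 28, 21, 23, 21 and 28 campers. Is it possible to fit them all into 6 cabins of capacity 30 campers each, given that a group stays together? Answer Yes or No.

No

Total = 168 campers; ⌈168/30⌉ = 6.
The bound of 6 does not rule out 6, but exhaustive search shows no assignment into 6 cabins of capacity 30 campers exists — the minimum is 7.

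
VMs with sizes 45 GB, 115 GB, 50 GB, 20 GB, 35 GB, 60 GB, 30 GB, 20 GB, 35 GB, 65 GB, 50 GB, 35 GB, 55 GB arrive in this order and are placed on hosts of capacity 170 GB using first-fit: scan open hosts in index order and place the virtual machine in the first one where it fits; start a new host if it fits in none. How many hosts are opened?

  45 → host 1 (new)  [load 45/170]
  115 → host 1  [load 160/170]
  50 → host 2 (new)  [load 50/170]
  20 → host 2  [load 70/170]
  35 → host 2  [load 105/170]
  60 → host 2  [load 165/170]
  30 → host 3 (new)  [load 30/170]
  20 → host 3  [load 50/170]
  35 → host 3  [load 85/170]
  65 → host 3  [load 150/170]
  50 → host 4 (new)  [load 50/170]
  35 → host 4  [load 85/170]
  55 → host 4  [load 140/170]
4 hosts opened.

4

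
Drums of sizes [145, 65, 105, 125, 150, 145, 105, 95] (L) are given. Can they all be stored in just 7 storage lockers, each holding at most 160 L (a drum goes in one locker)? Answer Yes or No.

Yes

A valid assignment using 7 storage lockers:
  locker 1: 150 = 150
  locker 2: 145 = 145
  locker 3: 145 = 145
  locker 4: 125 = 125
  locker 5: 105 = 105
  locker 6: 105 = 105
  locker 7: 95 + 65 = 160
Every load is within 160 L, so 7 storage lockers suffice.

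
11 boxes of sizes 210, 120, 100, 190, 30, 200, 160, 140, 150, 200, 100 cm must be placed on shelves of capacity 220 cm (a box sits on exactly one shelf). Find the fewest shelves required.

9

Total = 210 + 200 + 200 + 190 + 160 + 150 + 140 + 120 + 100 + 100 + 30 = 1600 cm.
Lower bound: ⌈1600/220⌉ = 8 shelves.
A packing using 9 shelves:
  shelf 1: 210 = 210
  shelf 2: 200 = 200
  shelf 3: 200 = 200
  shelf 4: 190 + 30 = 220
  shelf 5: 160 = 160
  shelf 6: 150 = 150
  shelf 7: 140 = 140
  shelf 8: 120 + 100 = 220
  shelf 9: 100 = 100
No arrangement into 8 shelves stays within capacity, so 9 is optimal.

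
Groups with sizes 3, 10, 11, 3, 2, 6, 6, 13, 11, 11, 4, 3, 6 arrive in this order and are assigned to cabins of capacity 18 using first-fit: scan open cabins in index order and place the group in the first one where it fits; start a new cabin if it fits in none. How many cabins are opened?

  3 → cabin 1 (new)  [load 3/18]
  10 → cabin 1  [load 13/18]
  11 → cabin 2 (new)  [load 11/18]
  3 → cabin 1  [load 16/18]
  2 → cabin 1  [load 18/18]
  6 → cabin 2  [load 17/18]
  6 → cabin 3 (new)  [load 6/18]
  13 → cabin 4 (new)  [load 13/18]
  11 → cabin 3  [load 17/18]
  11 → cabin 5 (new)  [load 11/18]
  4 → cabin 4  [load 17/18]
  3 → cabin 5  [load 14/18]
  6 → cabin 6 (new)  [load 6/18]
6 cabins opened.

6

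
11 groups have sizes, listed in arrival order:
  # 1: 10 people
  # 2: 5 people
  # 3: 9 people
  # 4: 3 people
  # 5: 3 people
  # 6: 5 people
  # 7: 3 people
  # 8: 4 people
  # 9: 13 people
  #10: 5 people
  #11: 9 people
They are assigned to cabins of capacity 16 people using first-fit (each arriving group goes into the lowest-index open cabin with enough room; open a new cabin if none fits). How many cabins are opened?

  10 → cabin 1 (new)  [load 10/16]
  5 → cabin 1  [load 15/16]
  9 → cabin 2 (new)  [load 9/16]
  3 → cabin 2  [load 12/16]
  3 → cabin 2  [load 15/16]
  5 → cabin 3 (new)  [load 5/16]
  3 → cabin 3  [load 8/16]
  4 → cabin 3  [load 12/16]
  13 → cabin 4 (new)  [load 13/16]
  5 → cabin 5 (new)  [load 5/16]
  9 → cabin 5  [load 14/16]
5 cabins opened.

5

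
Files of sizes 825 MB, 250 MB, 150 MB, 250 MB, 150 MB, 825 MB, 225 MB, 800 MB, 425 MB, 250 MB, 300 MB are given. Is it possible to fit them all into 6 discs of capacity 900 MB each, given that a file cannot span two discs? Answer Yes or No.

A valid assignment using 6 discs:
  disc 1: 825 = 825
  disc 2: 825 = 825
  disc 3: 800 = 800
  disc 4: 425 + 300 + 150 = 875
  disc 5: 250 + 250 + 250 + 150 = 900
  disc 6: 225 = 225
Every load is within 900 MB, so 6 discs suffice.

Yes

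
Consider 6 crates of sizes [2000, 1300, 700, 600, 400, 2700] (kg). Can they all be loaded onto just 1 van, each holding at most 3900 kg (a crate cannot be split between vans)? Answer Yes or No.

No

Total = 7700 kg; ⌈7700/3900⌉ = 2.
At least 2 vans are required, but only 1 is allowed.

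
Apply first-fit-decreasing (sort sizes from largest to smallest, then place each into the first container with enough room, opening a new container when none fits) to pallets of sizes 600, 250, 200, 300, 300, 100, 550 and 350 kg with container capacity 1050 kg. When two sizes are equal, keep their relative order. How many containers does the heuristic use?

Sorted descending: 600, 550, 350, 300, 300, 250, 200, 100.
  600 → container 1 (new)  [load 600/1050]
  550 → container 2 (new)  [load 550/1050]
  350 → container 1  [load 950/1050]
  300 → container 2  [load 850/1050]
  300 → container 3 (new)  [load 300/1050]
  250 → container 3  [load 550/1050]
  200 → container 2  [load 1050/1050]
  100 → container 1  [load 1050/1050]
3 containers opened.

3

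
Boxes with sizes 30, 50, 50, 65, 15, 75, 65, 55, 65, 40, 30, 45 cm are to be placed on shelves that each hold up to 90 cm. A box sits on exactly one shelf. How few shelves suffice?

Total = 75 + 65 + 65 + 65 + 55 + 50 + 50 + 45 + 40 + 30 + 30 + 15 = 585 cm.
Lower bound: ⌈585/90⌉ = 7 shelves.
A packing using 8 shelves:
  shelf 1: 75 + 15 = 90
  shelf 2: 65 = 65
  shelf 3: 65 = 65
  shelf 4: 65 = 65
  shelf 5: 55 + 30 = 85
  shelf 6: 50 + 40 = 90
  shelf 7: 50 + 30 = 80
  shelf 8: 45 = 45
No arrangement into 7 shelves stays within capacity, so 8 is optimal.

8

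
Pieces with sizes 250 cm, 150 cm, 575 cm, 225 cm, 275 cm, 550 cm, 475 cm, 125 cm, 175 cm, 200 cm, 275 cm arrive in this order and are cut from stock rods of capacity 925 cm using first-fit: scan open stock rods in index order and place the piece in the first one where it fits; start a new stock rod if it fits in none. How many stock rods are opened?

  250 → stock rod 1 (new)  [load 250/925]
  150 → stock rod 1  [load 400/925]
  575 → stock rod 2 (new)  [load 575/925]
  225 → stock rod 1  [load 625/925]
  275 → stock rod 1  [load 900/925]
  550 → stock rod 3 (new)  [load 550/925]
  475 → stock rod 4 (new)  [load 475/925]
  125 → stock rod 2  [load 700/925]
  175 → stock rod 2  [load 875/925]
  200 → stock rod 3  [load 750/925]
  275 → stock rod 4  [load 750/925]
4 stock rods opened.

4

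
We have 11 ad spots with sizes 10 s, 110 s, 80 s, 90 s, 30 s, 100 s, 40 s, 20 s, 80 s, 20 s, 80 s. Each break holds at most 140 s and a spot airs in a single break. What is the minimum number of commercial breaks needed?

Total = 110 + 100 + 90 + 80 + 80 + 80 + 40 + 30 + 20 + 20 + 10 = 660 s.
Lower bound: ⌈660/140⌉ = 5 commercial breaks.
Also, 6 ad spots each exceed 70 s, and no two of those can share a break, so at least 6 commercial breaks are needed.
A packing using 6 commercial breaks:
  break 1: 110 + 30 = 140
  break 2: 100 + 40 = 140
  break 3: 90 + 20 + 20 + 10 = 140
  break 4: 80 = 80
  break 5: 80 = 80
  break 6: 80 = 80
This matches the lower bound, so 6 is optimal.

6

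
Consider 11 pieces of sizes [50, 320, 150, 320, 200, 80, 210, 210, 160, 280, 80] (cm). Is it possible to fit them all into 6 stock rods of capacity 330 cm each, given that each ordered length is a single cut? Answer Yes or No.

No

Total = 2060 cm; ⌈2060/330⌉ = 7.
At least 7 stock rods are required, but only 6 are allowed.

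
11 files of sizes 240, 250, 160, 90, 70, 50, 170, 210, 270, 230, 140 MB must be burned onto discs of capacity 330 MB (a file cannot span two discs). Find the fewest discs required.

7

Total = 270 + 250 + 240 + 230 + 210 + 170 + 160 + 140 + 90 + 70 + 50 = 1880 MB.
Lower bound: ⌈1880/330⌉ = 6 discs.
A packing using 7 discs:
  disc 1: 270 + 50 = 320
  disc 2: 250 + 70 = 320
  disc 3: 240 + 90 = 330
  disc 4: 230 = 230
  disc 5: 210 = 210
  disc 6: 170 + 160 = 330
  disc 7: 140 = 140
No arrangement into 6 discs stays within capacity, so 7 is optimal.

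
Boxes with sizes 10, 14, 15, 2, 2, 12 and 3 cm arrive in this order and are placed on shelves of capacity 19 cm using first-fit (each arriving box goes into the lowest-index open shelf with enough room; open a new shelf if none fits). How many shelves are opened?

4

  10 → shelf 1 (new)  [load 10/19]
  14 → shelf 2 (new)  [load 14/19]
  15 → shelf 3 (new)  [load 15/19]
  2 → shelf 1  [load 12/19]
  2 → shelf 1  [load 14/19]
  12 → shelf 4 (new)  [load 12/19]
  3 → shelf 1  [load 17/19]
4 shelves opened.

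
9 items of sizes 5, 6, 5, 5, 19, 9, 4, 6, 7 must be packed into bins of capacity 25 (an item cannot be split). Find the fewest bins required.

3

Total = 19 + 9 + 7 + 6 + 6 + 5 + 5 + 5 + 4 = 66.
Lower bound: ⌈66/25⌉ = 3 bins.
A packing using 3 bins:
  bin 1: 19 + 6 = 25
  bin 2: 9 + 7 + 6 = 22
  bin 3: 5 + 5 + 5 + 4 = 19
This matches the lower bound, so 3 is optimal.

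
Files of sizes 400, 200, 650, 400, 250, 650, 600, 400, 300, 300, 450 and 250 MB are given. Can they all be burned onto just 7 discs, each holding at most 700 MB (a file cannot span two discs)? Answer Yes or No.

Total = 4850 MB; ⌈4850/700⌉ = 7.
The bound of 7 does not rule out 7, but exhaustive search shows no assignment into 7 discs of capacity 700 MB exists — the minimum is 8.

No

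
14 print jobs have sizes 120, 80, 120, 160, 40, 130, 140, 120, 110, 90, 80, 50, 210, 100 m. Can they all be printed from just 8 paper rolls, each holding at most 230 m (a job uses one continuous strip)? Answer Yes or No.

A valid assignment using 8 paper rolls:
  roll 1: 210 = 210
  roll 2: 160 + 50 = 210
  roll 3: 140 + 90 = 230
  roll 4: 130 + 100 = 230
  roll 5: 120 + 110 = 230
  roll 6: 120 + 80 = 200
  roll 7: 120 + 80 = 200
  roll 8: 40 = 40
Every load is within 230 m, so 8 paper rolls suffice.

Yes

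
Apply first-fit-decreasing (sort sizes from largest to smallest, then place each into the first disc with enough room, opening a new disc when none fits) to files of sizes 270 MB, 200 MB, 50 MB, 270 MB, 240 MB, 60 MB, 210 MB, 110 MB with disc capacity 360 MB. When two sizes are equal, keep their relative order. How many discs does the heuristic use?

Sorted descending: 270, 270, 240, 210, 200, 110, 60, 50.
  270 → disc 1 (new)  [load 270/360]
  270 → disc 2 (new)  [load 270/360]
  240 → disc 3 (new)  [load 240/360]
  210 → disc 4 (new)  [load 210/360]
  200 → disc 5 (new)  [load 200/360]
  110 → disc 3  [load 350/360]
  60 → disc 1  [load 330/360]
  50 → disc 2  [load 320/360]
5 discs opened.

5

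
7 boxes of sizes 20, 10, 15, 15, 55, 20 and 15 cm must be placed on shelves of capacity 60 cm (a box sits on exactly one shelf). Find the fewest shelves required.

Total = 55 + 20 + 20 + 15 + 15 + 15 + 10 = 150 cm.
Lower bound: ⌈150/60⌉ = 3 shelves.
A packing using 3 shelves:
  shelf 1: 55 = 55
  shelf 2: 20 + 20 + 15 = 55
  shelf 3: 15 + 15 + 10 = 40
This matches the lower bound, so 3 is optimal.

3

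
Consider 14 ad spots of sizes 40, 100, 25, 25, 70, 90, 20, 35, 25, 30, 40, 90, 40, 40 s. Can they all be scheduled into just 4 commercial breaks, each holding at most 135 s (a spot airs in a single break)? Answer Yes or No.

Total = 670 s; ⌈670/135⌉ = 5.
At least 5 commercial breaks are required, but only 4 are allowed.

No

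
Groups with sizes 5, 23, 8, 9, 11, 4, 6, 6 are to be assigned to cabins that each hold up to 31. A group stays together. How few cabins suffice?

Total = 23 + 11 + 9 + 8 + 6 + 6 + 5 + 4 = 72.
Lower bound: ⌈72/31⌉ = 3 cabins.
A packing using 3 cabins:
  cabin 1: 23 + 8 = 31
  cabin 2: 11 + 9 + 6 + 5 = 31
  cabin 3: 6 + 4 = 10
This matches the lower bound, so 3 is optimal.

3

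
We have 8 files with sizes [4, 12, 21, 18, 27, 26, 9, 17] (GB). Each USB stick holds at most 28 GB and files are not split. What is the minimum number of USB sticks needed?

6

Total = 27 + 26 + 21 + 18 + 17 + 12 + 9 + 4 = 134 GB.
Lower bound: ⌈134/28⌉ = 5 USB sticks.
A packing using 6 USB sticks:
  USB stick 1: 27 = 27
  USB stick 2: 26 = 26
  USB stick 3: 21 + 4 = 25
  USB stick 4: 18 + 9 = 27
  USB stick 5: 17 = 17
  USB stick 6: 12 = 12
No arrangement into 5 USB sticks stays within capacity, so 6 is optimal.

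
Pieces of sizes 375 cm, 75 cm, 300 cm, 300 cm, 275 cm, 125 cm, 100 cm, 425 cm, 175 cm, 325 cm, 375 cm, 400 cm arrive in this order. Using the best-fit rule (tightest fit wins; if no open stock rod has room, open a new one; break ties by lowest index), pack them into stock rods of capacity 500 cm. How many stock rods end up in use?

  375 → stock rod 1 (new)  [load 375/500]
  75 → stock rod 1  [load 450/500]
  300 → stock rod 2 (new)  [load 300/500]
  300 → stock rod 3 (new)  [load 300/500]
  275 → stock rod 4 (new)  [load 275/500]
  125 → stock rod 2  [load 425/500]
  100 → stock rod 3  [load 400/500]
  425 → stock rod 5 (new)  [load 425/500]
  175 → stock rod 4  [load 450/500]
  325 → stock rod 6 (new)  [load 325/500]
  375 → stock rod 7 (new)  [load 375/500]
  400 → stock rod 8 (new)  [load 400/500]
8 stock rods opened.

8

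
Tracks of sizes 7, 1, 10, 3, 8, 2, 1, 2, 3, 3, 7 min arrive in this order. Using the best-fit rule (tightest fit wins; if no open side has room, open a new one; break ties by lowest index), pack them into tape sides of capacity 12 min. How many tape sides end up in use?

5

  7 → side 1 (new)  [load 7/12]
  1 → side 1  [load 8/12]
  10 → side 2 (new)  [load 10/12]
  3 → side 1  [load 11/12]
  8 → side 3 (new)  [load 8/12]
  2 → side 2  [load 12/12]
  1 → side 1  [load 12/12]
  2 → side 3  [load 10/12]
  3 → side 4 (new)  [load 3/12]
  3 → side 4  [load 6/12]
  7 → side 5 (new)  [load 7/12]
5 tape sides opened.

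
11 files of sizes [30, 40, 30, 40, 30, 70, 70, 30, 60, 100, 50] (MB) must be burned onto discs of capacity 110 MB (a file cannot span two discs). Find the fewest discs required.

6

Total = 100 + 70 + 70 + 60 + 50 + 40 + 40 + 30 + 30 + 30 + 30 = 550 MB.
Lower bound: ⌈550/110⌉ = 5 discs.
A packing using 6 discs:
  disc 1: 100 = 100
  disc 2: 70 + 40 = 110
  disc 3: 70 + 40 = 110
  disc 4: 60 + 50 = 110
  disc 5: 30 + 30 + 30 = 90
  disc 6: 30 = 30
No arrangement into 5 discs stays within capacity, so 6 is optimal.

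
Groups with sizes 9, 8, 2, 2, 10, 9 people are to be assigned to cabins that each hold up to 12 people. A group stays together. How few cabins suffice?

4

Total = 10 + 9 + 9 + 8 + 2 + 2 = 40 people.
Lower bound: ⌈40/12⌉ = 4 cabins.
A packing using 4 cabins:
  cabin 1: 10 + 2 = 12
  cabin 2: 9 + 2 = 11
  cabin 3: 9 = 9
  cabin 4: 8 = 8
This matches the lower bound, so 4 is optimal.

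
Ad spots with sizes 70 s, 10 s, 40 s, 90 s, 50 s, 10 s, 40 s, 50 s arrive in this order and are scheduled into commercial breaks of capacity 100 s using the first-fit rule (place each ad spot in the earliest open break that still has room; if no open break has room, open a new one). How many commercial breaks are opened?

  70 → break 1 (new)  [load 70/100]
  10 → break 1  [load 80/100]
  40 → break 2 (new)  [load 40/100]
  90 → break 3 (new)  [load 90/100]
  50 → break 2  [load 90/100]
  10 → break 1  [load 90/100]
  40 → break 4 (new)  [load 40/100]
  50 → break 4  [load 90/100]
4 commercial breaks opened.

4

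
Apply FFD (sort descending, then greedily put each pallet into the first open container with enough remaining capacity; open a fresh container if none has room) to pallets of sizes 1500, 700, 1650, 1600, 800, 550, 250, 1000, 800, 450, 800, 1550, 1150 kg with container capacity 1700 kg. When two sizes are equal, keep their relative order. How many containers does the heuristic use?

8

Sorted descending: 1650, 1600, 1550, 1500, 1150, 1000, 800, 800, 800, 700, 550, 450, 250.
  1650 → container 1 (new)  [load 1650/1700]
  1600 → container 2 (new)  [load 1600/1700]
  1550 → container 3 (new)  [load 1550/1700]
  1500 → container 4 (new)  [load 1500/1700]
  1150 → container 5 (new)  [load 1150/1700]
  1000 → container 6 (new)  [load 1000/1700]
  800 → container 7 (new)  [load 800/1700]
  800 → container 7  [load 1600/1700]
  800 → container 8 (new)  [load 800/1700]
  700 → container 6  [load 1700/1700]
  550 → container 5  [load 1700/1700]
  450 → container 8  [load 1250/1700]
  250 → container 8  [load 1500/1700]
8 containers opened.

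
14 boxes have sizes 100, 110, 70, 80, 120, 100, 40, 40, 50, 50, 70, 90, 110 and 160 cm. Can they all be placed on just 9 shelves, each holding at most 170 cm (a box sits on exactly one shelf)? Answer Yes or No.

Yes

A valid assignment using 8 shelves:
  shelf 1: 160 = 160
  shelf 2: 120 + 50 = 170
  shelf 3: 110 + 50 = 160
  shelf 4: 110 + 40 = 150
  shelf 5: 100 + 70 = 170
  shelf 6: 100 + 70 = 170
  shelf 7: 90 + 80 = 170
  shelf 8: 40 = 40
That uses only 8 ≤ 9, so 9 shelves are enough.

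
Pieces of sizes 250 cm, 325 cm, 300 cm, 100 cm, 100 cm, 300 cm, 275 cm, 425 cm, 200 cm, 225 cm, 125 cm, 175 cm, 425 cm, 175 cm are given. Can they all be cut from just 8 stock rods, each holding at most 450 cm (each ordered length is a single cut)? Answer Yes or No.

Yes

A valid assignment using 8 stock rods:
  stock rod 1: 425 = 425
  stock rod 2: 425 = 425
  stock rod 3: 325 + 125 = 450
  stock rod 4: 300 + 100 = 400
  stock rod 5: 300 + 100 = 400
  stock rod 6: 275 + 175 = 450
  stock rod 7: 250 + 200 = 450
  stock rod 8: 225 + 175 = 400
Every load is within 450 cm, so 8 stock rods suffice.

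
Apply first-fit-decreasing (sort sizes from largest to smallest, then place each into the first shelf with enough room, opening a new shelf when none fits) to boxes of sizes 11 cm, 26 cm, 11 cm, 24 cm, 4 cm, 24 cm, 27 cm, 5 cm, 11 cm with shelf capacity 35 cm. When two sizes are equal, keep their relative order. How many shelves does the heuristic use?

Sorted descending: 27, 26, 24, 24, 11, 11, 11, 5, 4.
  27 → shelf 1 (new)  [load 27/35]
  26 → shelf 2 (new)  [load 26/35]
  24 → shelf 3 (new)  [load 24/35]
  24 → shelf 4 (new)  [load 24/35]
  11 → shelf 3  [load 35/35]
  11 → shelf 4  [load 35/35]
  11 → shelf 5 (new)  [load 11/35]
  5 → shelf 1  [load 32/35]
  4 → shelf 2  [load 30/35]
5 shelves opened.

5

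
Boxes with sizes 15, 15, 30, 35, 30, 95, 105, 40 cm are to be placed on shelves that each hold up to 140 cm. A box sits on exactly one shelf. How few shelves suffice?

Total = 105 + 95 + 40 + 35 + 30 + 30 + 15 + 15 = 365 cm.
Lower bound: ⌈365/140⌉ = 3 shelves.
A packing using 3 shelves:
  shelf 1: 105 + 35 = 140
  shelf 2: 95 + 40 = 135
  shelf 3: 30 + 30 + 15 + 15 = 90
This matches the lower bound, so 3 is optimal.

3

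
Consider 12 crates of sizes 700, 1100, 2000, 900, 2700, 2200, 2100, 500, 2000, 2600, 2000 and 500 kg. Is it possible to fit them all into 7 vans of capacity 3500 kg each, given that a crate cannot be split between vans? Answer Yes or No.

A valid assignment using 7 vans:
  van 1: 2700 + 700 = 3400
  van 2: 2600 + 900 = 3500
  van 3: 2200 + 1100 = 3300
  van 4: 2100 + 500 + 500 = 3100
  van 5: 2000 = 2000
  van 6: 2000 = 2000
  van 7: 2000 = 2000
Every load is within 3500 kg, so 7 vans suffice.

Yes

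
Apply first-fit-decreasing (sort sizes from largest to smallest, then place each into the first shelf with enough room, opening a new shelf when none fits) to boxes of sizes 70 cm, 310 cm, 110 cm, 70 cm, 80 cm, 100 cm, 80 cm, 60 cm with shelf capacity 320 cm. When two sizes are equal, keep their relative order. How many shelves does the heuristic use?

Sorted descending: 310, 110, 100, 80, 80, 70, 70, 60.
  310 → shelf 1 (new)  [load 310/320]
  110 → shelf 2 (new)  [load 110/320]
  100 → shelf 2  [load 210/320]
  80 → shelf 2  [load 290/320]
  80 → shelf 3 (new)  [load 80/320]
  70 → shelf 3  [load 150/320]
  70 → shelf 3  [load 220/320]
  60 → shelf 3  [load 280/320]
3 shelves opened.

3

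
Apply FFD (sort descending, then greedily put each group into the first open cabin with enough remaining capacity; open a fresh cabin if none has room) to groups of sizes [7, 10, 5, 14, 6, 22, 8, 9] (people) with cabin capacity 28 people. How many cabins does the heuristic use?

Sorted descending: 22, 14, 10, 9, 8, 7, 6, 5.
  22 → cabin 1 (new)  [load 22/28]
  14 → cabin 2 (new)  [load 14/28]
  10 → cabin 2  [load 24/28]
  9 → cabin 3 (new)  [load 9/28]
  8 → cabin 3  [load 17/28]
  7 → cabin 3  [load 24/28]
  6 → cabin 1  [load 28/28]
  5 → cabin 4 (new)  [load 5/28]
4 cabins opened.

4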